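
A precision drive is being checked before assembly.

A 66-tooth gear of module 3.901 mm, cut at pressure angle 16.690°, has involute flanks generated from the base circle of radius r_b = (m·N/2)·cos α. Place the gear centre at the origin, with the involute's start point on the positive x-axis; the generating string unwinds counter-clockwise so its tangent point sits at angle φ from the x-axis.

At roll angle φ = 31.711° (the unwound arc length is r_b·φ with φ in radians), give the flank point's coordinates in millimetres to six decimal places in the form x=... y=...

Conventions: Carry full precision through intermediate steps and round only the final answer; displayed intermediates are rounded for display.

x=140.774047 y=6.757348

class = single-mesh tooth geometry [base-circle involute, m = 3.901, 66T]
pitch radius r_p = m·N/2 = 3.901·66/2 = 128.733000
base radius r_b = r_p·cos α = 128.733000·cos 16.690° = 123.309818
roll angle φ = 31.711° = 0.55346136 rad
x = r_b·(cos φ + φ·sin φ) = 140.774047
y = r_b·(sin φ − φ·cos φ) = 6.757348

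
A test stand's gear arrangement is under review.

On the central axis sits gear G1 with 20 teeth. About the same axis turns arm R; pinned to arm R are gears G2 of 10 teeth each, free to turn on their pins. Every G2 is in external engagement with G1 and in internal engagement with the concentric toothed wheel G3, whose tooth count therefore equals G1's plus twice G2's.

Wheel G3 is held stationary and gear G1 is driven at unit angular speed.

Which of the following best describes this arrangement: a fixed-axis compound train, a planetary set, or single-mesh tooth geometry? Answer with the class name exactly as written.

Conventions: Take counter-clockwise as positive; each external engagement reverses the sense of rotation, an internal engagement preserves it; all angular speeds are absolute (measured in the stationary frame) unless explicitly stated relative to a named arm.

planetary set

planetary set (20T centre, 10T on arm, 40T internal) — Willis relation
classification: planetary set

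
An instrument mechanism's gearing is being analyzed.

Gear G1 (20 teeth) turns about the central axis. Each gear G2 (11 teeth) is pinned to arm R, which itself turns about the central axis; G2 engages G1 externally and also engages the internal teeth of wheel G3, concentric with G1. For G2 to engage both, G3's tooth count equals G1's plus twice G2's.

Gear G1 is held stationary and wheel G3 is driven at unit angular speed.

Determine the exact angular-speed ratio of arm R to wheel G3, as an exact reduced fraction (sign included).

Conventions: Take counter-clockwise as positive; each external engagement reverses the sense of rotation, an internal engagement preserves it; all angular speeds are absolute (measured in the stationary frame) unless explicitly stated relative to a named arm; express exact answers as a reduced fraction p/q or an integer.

recognized (axles ride arm R): planetary set, 20/11/42 teeth
ring teeth: 20 + 2·11 = 42
20(ω_sun−ω_arm) = −42(ω_ring−ω_arm),  ω_sun = 0, ω_ring = 1
20(0−ω_arm) = −42(1−ω_arm)  ⇒  62·ω_arm = 42  ⇒  ω_arm = 21/31
ω_out/ω_in = 21/31

21/31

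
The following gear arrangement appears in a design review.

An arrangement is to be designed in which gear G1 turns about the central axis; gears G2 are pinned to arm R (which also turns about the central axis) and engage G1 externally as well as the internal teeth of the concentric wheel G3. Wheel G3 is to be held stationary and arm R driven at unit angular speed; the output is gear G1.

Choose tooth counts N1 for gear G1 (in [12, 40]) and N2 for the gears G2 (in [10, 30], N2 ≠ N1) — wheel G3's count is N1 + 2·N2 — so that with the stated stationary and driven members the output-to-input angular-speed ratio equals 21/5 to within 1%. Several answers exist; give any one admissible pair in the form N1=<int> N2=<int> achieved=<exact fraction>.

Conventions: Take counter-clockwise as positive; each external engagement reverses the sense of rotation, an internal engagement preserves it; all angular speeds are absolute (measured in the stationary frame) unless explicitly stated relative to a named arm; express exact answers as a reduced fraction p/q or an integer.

class = planetary set [ratio 21/5 wanted; Willis about the carrier]
Willis with ω_ring = 0: ω_sun/ω_arm = (N1+N3)/N1; set equal to 21/5  ⇒  N3/N1 = 21/5 − 1 = 16/5
N3 = N1 + 2·N2  ⇒  N2/N1 = (N3/N1 − 1)/2 = (16/5 − 1)/2 = 11/10
smallest multiple with N1 ≥ 12 and N2 ≥ 10: k = 2  ⇒  N1 = 2·10 = 20, N2 = 2·11 = 22 (N1 ≤ 40, N2 ≤ 30, N2 ≠ N1 ✓), N3 = 20 + 2·22 = 64
check: (N1+N3)/N1 with N1 = 20, N3 = 64 gives 21/5; |achieved − target| = 0 ≤ 21/500 ✓

N1=20 N2=22 achieved=21/5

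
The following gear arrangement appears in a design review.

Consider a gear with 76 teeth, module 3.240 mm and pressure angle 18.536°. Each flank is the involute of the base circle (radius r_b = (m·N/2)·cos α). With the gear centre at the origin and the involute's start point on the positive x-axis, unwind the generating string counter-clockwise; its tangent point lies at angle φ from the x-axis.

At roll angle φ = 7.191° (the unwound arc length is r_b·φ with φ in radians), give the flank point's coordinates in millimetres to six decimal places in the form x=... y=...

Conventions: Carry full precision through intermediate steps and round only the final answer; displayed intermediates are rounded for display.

recognized (one wheel, involute flank): single-mesh tooth geometry, m = 3.240, N = 76
pitch radius r_p = m·N/2 = 3.240·76/2 = 123.120000
base radius r_b = r_p·cos α = 123.120000·cos 18.536° = 116.733039
roll angle φ = 7.191° = 0.12550663 rad
x = r_b·(cos φ + φ·sin φ) = 117.648806
y = r_b·(sin φ − φ·cos φ) = 0.076805

x=117.648806 y=0.076805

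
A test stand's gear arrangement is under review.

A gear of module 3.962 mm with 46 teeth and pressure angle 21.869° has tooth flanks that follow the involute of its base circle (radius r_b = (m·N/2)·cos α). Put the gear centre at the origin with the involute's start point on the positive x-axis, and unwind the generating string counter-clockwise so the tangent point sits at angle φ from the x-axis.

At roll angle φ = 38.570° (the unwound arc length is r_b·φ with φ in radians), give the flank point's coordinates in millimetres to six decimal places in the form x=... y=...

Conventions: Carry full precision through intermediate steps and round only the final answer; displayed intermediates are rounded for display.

single-mesh involute tooth geometry (46T wheel at module 3.962)
pitch radius r_p = m·N/2 = 3.962·46/2 = 91.126000
base radius r_b = r_p·cos α = 91.126000·cos 21.869° = 84.568384
roll angle φ = 38.570° = 0.67317349 rad
x = r_b·(cos φ + φ·sin φ) = 101.613202
y = r_b·(sin φ − φ·cos φ) = 8.215955

x=101.613202 y=8.215955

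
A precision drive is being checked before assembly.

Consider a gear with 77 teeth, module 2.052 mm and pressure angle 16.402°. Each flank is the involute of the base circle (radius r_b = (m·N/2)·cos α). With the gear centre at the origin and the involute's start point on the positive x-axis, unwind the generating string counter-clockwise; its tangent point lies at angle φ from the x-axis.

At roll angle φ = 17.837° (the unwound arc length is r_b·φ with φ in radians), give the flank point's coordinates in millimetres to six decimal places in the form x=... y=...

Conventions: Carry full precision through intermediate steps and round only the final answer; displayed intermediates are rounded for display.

x=79.370948 y=0.754842

recognized (one wheel, involute flank): single-mesh tooth geometry, m = 2.052, N = 77
pitch radius r_p = m·N/2 = 2.052·77/2 = 79.002000
base radius r_b = r_p·cos α = 79.002000·cos 16.402° = 75.786944
roll angle φ = 17.837° = 0.31131438 rad
x = r_b·(cos φ + φ·sin φ) = 79.370948
y = r_b·(sin φ − φ·cos φ) = 0.754842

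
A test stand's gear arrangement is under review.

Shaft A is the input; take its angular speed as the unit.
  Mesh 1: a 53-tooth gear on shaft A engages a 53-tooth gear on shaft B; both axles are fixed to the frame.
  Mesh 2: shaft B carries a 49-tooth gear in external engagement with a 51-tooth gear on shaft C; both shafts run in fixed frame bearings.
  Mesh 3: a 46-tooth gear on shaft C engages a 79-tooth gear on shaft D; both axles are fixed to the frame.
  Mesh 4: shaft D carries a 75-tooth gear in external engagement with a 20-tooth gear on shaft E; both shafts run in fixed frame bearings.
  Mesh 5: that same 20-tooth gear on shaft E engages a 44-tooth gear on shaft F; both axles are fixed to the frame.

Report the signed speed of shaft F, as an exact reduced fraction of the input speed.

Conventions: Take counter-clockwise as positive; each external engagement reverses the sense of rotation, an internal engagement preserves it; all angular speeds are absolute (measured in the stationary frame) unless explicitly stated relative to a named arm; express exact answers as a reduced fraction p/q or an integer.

5-mesh fixed-axis compound train (all bearings frame-fixed)
mesh 1 [53T→53T]: |ω|/ω_in = 1×53/53 = 1, sense flips to −
mesh 2 [49T→51T]: |ω|/ω_in = 1×49/51 = 49/51, sense flips to +
mesh 3 [46T→79T]: |ω|/ω_in = (49/51)×46/79 = 2254/4029, sense flips to −
mesh 4 [75T→20T]: |ω|/ω_in = (2254/4029)×75/20 = 5635/2686, sense flips to +
mesh 5 [20T→44T]: |ω|/ω_in = (5635/2686)×20/44 = 28175/29546, sense flips to −
signed output speed (× input speed) = -28175/29546

-28175/29546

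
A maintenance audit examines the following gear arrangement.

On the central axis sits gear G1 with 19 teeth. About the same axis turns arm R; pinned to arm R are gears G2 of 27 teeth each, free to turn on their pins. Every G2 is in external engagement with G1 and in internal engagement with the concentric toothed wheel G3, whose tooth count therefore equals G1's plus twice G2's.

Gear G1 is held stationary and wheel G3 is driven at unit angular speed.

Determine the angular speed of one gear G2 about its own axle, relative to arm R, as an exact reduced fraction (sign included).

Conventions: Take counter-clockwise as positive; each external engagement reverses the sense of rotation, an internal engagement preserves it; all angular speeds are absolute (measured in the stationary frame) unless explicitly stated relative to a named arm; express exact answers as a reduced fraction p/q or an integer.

1387/2484

topology: planetary set — G1 19T / G2 27T / G3 73T, arm = carrier (Willis)
ring teeth: 19 + 2·27 = 73
19(ω_sun−ω_arm) = −73(ω_ring−ω_arm),  ω_sun = 0, ω_ring = 1
19(0−ω_arm) = −73(1−ω_arm)  ⇒  92·ω_arm = 73  ⇒  ω_arm = 73/92
sun–planet mesh: 19·(0−73/92) = −27·(ω_p−ω_arm)  ⇒  ω_p−ω_arm = 1387/2484
exact speed ratio = 1387/2484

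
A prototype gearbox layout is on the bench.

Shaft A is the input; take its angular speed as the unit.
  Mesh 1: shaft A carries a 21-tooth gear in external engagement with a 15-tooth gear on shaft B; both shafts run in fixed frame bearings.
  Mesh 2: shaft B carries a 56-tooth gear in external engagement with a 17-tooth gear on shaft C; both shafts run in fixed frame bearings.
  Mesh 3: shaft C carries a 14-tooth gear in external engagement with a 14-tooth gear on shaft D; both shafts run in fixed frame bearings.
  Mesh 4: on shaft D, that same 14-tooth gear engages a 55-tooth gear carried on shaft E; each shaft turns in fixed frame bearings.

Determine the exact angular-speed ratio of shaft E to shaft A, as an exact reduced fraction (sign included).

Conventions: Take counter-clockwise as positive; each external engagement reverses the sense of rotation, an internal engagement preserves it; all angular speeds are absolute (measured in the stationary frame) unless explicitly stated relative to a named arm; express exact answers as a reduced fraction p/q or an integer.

class = fixed-axis compound train [4 meshes; 4 ratios multiply, 4 sense flips]
mesh 1 [21T→15T]: running ratio 7/5, sense −
mesh 2 [56T→17T]: running ratio 392/85, sense +
mesh 3 [14T→14T]: running ratio 392/85, sense −
mesh 4 [14T→55T]: running ratio 5488/4675, sense +
ω_out/ω_in = 5488/4675

5488/4675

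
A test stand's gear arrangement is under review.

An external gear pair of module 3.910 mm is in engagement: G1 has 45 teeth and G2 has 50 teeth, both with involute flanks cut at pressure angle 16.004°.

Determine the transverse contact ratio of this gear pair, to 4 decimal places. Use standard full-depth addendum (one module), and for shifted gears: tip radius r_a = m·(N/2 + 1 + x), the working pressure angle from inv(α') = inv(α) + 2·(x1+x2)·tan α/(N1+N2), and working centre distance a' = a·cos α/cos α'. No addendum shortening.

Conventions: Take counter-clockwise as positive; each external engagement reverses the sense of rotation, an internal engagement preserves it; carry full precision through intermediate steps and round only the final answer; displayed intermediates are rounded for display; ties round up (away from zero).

1.9937

single-mesh involute tooth geometry (45T engaging 50T at module 3.910)
base radii: r_b1 = 84.565305, r_b2 = 93.961450
tip radii: r_a1 = 91.885000, r_a2 = 101.660000
no profile shift: α' = α, a' = a
action lengths: √(r_a1²−r_b1²) = 35.938315, √(r_a2²−r_b2²) = 38.807236
base pitch p_b = π·m·cos α = 11.807544
CR = (35.938315 + 38.807236 − 185.725000·sin 16.00400°)/11.807544 = 1.993669
contact ratio ≈ 1.9937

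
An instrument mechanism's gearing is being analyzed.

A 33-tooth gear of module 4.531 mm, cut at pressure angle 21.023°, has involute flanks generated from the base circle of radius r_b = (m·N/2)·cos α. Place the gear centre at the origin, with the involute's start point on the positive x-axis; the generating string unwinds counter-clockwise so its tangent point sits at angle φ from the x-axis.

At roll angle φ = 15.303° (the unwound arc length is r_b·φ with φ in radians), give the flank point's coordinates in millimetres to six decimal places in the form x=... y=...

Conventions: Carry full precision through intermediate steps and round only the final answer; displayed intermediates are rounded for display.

x=72.229988 y=0.440050

recognized (one wheel, involute flank): single-mesh tooth geometry, m = 4.531, N = 33
pitch radius r_p = m·N/2 = 4.531·33/2 = 74.761500
base radius r_b = r_p·cos α = 74.761500·cos 21.023° = 69.785112
roll angle φ = 15.303° = 0.26708774 rad
x = r_b·(cos φ + φ·sin φ) = 72.229988
y = r_b·(sin φ − φ·cos φ) = 0.440050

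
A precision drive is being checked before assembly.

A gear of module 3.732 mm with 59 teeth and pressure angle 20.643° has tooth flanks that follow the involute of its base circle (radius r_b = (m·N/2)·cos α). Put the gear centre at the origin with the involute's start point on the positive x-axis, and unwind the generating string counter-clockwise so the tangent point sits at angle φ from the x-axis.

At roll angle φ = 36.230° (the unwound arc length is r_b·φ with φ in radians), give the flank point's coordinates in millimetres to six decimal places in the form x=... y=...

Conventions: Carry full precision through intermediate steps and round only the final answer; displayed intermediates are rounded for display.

topology: single-mesh involute geometry — m = 3.732, N = 59
pitch radius r_p = m·N/2 = 3.732·59/2 = 110.094000
base radius r_b = r_p·cos α = 110.094000·cos 20.643° = 103.025439
roll angle φ = 36.230° = 0.63233279 rad
x = r_b·(cos φ + φ·sin φ) = 121.608901
y = r_b·(sin φ − φ·cos φ) = 8.340554

x=121.608901 y=8.340554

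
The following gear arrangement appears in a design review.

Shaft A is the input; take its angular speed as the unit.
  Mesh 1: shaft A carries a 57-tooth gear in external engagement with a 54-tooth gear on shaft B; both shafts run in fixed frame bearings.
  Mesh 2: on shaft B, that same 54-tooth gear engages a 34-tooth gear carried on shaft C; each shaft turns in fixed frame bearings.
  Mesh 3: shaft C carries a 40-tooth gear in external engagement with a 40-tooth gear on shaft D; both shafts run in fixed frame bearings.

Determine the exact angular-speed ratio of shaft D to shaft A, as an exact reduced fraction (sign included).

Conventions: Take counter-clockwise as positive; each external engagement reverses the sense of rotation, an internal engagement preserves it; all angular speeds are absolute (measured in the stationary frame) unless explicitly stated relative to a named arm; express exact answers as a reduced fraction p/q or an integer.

class = fixed-axis compound train [3 meshes; 3 ratios multiply, 3 sense flips]
mesh 1 [57T→54T]: running ratio 19/18, sense −
mesh 2 [54T→34T]: running ratio 57/34, sense +
mesh 3 [40T→40T]: running ratio 57/34, sense −
ω_out/ω_in = -57/34

-57/34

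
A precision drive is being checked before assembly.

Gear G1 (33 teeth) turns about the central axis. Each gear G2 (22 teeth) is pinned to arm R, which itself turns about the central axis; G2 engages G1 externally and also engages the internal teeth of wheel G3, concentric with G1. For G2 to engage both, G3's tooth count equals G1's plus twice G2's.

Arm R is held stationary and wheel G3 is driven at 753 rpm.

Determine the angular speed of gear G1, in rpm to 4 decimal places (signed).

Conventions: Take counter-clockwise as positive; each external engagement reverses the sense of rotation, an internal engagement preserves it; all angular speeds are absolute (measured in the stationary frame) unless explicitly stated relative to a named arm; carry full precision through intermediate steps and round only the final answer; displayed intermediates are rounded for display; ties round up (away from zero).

-1757.0000 rpm

recognized (axles ride arm R): planetary set, 33/22/77 teeth
normalise by the input: solve with ω_ring = 1, then scale by 753 rpm
ring teeth: 33 + 2·22 = 77
33(ω_sun−ω_arm) = −77(ω_ring−ω_arm),  ω_arm = 0, ω_ring = 1
ω_sun = 0 − (77/33)(1−0) = -7/3
scale: ω_sun = -7/3 × 753 rpm = -1757.0000 rpm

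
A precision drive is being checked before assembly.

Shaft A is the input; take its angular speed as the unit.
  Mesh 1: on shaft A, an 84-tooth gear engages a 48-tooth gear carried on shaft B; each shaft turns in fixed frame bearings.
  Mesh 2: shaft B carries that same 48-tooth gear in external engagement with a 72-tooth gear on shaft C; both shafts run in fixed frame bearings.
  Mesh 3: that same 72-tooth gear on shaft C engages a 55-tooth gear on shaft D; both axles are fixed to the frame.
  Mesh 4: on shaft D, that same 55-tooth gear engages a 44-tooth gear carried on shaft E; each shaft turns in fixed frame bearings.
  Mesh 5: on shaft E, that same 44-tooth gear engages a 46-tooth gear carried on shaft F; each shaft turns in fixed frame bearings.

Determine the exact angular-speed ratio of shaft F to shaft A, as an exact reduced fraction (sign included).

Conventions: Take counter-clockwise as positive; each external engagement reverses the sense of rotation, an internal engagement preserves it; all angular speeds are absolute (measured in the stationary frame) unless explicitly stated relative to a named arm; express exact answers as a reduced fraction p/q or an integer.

class = fixed-axis compound train [5 meshes; 5 ratios multiply, 5 sense flips]
mesh 1 [84T→48T]: running ratio 7/4, sense −
mesh 2 [48T→72T]: running ratio 7/6, sense +
mesh 3 [72T→55T]: running ratio 84/55, sense −
mesh 4 [55T→44T]: running ratio 21/11, sense +
mesh 5 [44T→46T]: running ratio 42/23, sense −
ω_out/ω_in = -42/23

-42/23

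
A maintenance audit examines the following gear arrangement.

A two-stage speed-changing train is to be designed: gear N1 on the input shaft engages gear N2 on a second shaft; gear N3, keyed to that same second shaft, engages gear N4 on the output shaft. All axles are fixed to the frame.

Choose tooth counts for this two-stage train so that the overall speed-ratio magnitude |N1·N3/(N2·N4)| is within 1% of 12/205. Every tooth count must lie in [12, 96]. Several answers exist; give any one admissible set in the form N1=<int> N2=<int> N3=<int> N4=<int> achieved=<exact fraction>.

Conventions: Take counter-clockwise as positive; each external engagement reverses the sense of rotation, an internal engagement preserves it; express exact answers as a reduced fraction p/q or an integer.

design class (target 12/205): fixed-axis compound train
target = 12/205 in lowest terms: an exact hit needs N1·N3 = k·12 and N2·N4 = k·205 for one integer k, every count in [12, 96]; additionally prefer no 1:1 stage (N1 ≠ N2, N3 ≠ N4)
k = 1…11: no 1:1-free in-range split of k·12 and k·205 into factor pairs; take k = 12
k = 12: N1·N3 = 144 = 12·12, N2·N4 = 2460 = 30·82
achieved = 12·12/(30·82) = 12/205; |achieved − target| = 0 ≤ 3/5125 ✓

N1=12 N2=30 N3=12 N4=82 achieved=12/205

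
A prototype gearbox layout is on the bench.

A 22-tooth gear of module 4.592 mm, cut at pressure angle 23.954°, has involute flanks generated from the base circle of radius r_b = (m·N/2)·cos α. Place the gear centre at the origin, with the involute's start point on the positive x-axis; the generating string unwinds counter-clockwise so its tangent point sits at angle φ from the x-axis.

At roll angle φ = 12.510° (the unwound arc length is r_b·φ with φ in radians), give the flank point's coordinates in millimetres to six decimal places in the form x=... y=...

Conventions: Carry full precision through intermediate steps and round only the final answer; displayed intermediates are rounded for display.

topology: single-mesh involute geometry — m = 4.592, N = 22
pitch radius r_p = m·N/2 = 4.592·22/2 = 50.512000
base radius r_b = r_p·cos α = 50.512000·cos 23.954° = 46.161488
roll angle φ = 12.510° = 0.21834069 rad
x = r_b·(cos φ + φ·sin φ) = 47.248729
y = r_b·(sin φ − φ·cos φ) = 0.159401

x=47.248729 y=0.159401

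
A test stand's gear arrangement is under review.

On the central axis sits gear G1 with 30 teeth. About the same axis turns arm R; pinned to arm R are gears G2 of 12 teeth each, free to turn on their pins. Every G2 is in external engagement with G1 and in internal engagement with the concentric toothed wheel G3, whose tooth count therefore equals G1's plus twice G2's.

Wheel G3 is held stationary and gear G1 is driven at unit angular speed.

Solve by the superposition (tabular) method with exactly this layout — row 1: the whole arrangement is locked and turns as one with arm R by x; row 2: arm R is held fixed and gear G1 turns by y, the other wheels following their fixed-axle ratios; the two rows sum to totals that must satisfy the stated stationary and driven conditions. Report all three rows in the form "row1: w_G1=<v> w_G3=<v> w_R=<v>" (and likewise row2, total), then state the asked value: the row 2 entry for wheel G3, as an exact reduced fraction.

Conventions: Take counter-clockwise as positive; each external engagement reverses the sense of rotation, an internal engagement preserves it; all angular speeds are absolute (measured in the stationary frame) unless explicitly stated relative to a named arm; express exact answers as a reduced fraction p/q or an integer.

class = planetary set [G3 = 30+2·12 = 54; Willis about the carrier]
row 1 (train locked, turned with arm): all members turn x
row 2: sun turns y, ring = −(30/54)·y, arm 0
boundary: total ω_ring = x − (30/54)·y = 0 and total ω_sun = x + y = 1  ⇒  y = 9/14, x = 5/14
row 2 ring = −(30/54)·9/14 = -5/14
totals (row 1 + row 2): sun 5/14 + 9/14 = 1, ring 5/14 + (-5/14) = 0, arm 5/14 + 0 = 5/14
asked cell (row2, ring) = -5/14

row1: w_G1=5/14 w_G3=5/14 w_R=5/14
row2: w_G1=9/14 w_G3=-5/14 w_R=0
total: w_G1=1 w_G3=0 w_R=5/14
asked value: -5/14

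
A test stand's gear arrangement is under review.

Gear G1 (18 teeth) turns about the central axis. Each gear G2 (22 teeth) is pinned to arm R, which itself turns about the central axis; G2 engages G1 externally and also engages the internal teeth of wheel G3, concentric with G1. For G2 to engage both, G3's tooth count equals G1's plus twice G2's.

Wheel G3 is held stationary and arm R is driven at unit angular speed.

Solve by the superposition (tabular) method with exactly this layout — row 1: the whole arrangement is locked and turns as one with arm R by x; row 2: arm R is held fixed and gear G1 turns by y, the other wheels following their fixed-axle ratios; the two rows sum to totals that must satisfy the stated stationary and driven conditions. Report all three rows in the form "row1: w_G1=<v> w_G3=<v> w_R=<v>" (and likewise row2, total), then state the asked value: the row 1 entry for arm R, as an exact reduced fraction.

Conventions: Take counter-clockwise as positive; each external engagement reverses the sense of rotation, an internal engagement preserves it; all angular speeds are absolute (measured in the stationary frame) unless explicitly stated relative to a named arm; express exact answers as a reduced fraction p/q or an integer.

row1: w_G1=1 w_G3=1 w_R=1
row2: w_G1=31/9 w_G3=-1 w_R=0
total: w_G1=40/9 w_G3=0 w_R=1
asked value: 1

topology: planetary set — G1 18T / G2 22T / G3 62T, arm = carrier (Willis)
row 1 — lock + rotate with arm: ω_sun = ω_ring = ω_arm = x
row 2: sun turns y, ring = −(18/62)·y, arm 0
boundary: total ω_ring = x − (18/62)·y = 0 and total ω_arm = x = 1  ⇒  y = 31/9, x = 1
row 2 ring = −(18/62)·31/9 = -1
totals (row 1 + row 2): sun 1 + 31/9 = 40/9, ring 1 + (-1) = 0, arm 1 + 0 = 1
asked cell (row1, arm) = 1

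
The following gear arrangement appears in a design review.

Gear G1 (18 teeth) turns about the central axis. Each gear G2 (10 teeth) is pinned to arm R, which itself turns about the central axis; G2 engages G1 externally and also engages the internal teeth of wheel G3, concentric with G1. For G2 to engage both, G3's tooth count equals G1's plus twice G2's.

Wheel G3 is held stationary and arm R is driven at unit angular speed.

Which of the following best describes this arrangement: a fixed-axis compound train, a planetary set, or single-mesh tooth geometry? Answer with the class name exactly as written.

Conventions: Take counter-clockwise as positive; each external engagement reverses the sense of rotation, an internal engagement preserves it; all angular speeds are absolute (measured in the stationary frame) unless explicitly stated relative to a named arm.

planetary set

planetary set (18T centre, 10T on arm, 38T internal) — Willis relation
classification: planetary set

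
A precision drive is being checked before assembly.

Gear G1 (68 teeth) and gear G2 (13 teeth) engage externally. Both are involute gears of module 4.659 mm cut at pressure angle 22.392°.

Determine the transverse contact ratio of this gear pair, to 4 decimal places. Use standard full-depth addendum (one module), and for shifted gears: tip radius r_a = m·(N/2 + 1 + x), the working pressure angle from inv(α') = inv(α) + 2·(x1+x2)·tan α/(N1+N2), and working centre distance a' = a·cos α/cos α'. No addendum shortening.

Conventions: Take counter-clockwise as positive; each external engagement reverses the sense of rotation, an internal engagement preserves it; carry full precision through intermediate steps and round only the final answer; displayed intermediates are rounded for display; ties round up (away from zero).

topology: single-mesh involute geometry — m = 4.659, 68T/13T pair
base radii: r_b1 = 146.462066, r_b2 = 28.000101
tip radii: r_a1 = 163.065000, r_a2 = 34.942500
no profile shift: α' = α, a' = a
action lengths: √(r_a1²−r_b1²) = 71.687220, √(r_a2²−r_b2²) = 20.903891
base pitch p_b = π·m·cos α = 13.533063
CR = (71.687220 + 20.903891 − 188.689500·sin 22.39200°)/13.533063 = 1.530436
contact ratio ≈ 1.5304

1.5304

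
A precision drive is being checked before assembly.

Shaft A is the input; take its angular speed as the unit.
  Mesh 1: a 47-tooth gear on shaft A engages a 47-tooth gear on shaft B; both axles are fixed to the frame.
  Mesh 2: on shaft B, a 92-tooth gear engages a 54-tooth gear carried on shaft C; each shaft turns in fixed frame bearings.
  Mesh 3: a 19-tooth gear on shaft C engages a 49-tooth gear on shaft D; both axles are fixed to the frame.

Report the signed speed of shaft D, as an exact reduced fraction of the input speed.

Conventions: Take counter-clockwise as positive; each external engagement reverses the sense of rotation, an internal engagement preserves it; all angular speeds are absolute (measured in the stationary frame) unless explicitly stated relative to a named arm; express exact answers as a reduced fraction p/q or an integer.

-874/1323

3-mesh fixed-axis compound train (all bearings frame-fixed)
mesh 1 [47T→47T]: |ω|/ω_in = 1×47/47 = 1, sense flips to −
mesh 2 [92T→54T]: |ω|/ω_in = 1×92/54 = 46/27, sense flips to +
mesh 3 [19T→49T]: |ω|/ω_in = (46/27)×19/49 = 874/1323, sense flips to −
signed output speed (× input speed) = -874/1323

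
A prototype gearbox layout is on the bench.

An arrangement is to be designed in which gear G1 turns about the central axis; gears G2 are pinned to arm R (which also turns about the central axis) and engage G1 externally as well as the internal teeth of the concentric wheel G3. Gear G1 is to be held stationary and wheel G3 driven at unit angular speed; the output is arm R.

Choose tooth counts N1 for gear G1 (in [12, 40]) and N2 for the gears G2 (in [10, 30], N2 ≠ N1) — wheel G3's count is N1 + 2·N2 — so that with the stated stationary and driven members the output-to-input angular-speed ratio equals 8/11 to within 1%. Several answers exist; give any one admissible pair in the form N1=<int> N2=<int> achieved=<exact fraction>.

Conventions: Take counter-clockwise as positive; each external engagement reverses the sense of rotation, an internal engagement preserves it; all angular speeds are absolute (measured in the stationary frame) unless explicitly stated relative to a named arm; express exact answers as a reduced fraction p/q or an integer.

N1=12 N2=10 achieved=8/11

class = planetary set [ratio 8/11 wanted; Willis about the carrier]
Willis with ω_sun = 0: ω_arm/ω_ring = N3/(N1+N3); set equal to 8/11  ⇒  N3/N1 = (8/11)/(1 − 8/11) = 8/3
N3 = N1 + 2·N2  ⇒  N2/N1 = (N3/N1 − 1)/2 = (8/3 − 1)/2 = 5/6
smallest multiple with N1 ≥ 12 and N2 ≥ 10: k = 2  ⇒  N1 = 2·6 = 12, N2 = 2·5 = 10 (N1 ≤ 40, N2 ≤ 30, N2 ≠ N1 ✓), N3 = 12 + 2·10 = 32
check: N3/(N1+N3) with N1 = 12, N3 = 32 gives 8/11; |achieved − target| = 0 ≤ 2/275 ✓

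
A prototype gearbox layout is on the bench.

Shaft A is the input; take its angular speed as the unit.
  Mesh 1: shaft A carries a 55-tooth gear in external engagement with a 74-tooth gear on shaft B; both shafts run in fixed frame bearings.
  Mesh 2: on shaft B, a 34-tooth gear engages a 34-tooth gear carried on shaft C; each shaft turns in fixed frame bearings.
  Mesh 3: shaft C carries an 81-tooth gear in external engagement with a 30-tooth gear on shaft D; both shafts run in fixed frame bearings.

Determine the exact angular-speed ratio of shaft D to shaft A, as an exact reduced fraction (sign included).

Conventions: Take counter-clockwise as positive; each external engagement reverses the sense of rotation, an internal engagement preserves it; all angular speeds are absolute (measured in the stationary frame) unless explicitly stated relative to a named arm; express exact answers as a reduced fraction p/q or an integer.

-297/148

class = fixed-axis compound train [3 meshes; 3 ratios multiply, 3 sense flips]
mesh 1 [55T→74T]: running ratio 55/74, sense −
mesh 2 [34T→34T]: running ratio 55/74, sense +
mesh 3 [81T→30T]: running ratio 297/148, sense −
ω_out/ω_in = -297/148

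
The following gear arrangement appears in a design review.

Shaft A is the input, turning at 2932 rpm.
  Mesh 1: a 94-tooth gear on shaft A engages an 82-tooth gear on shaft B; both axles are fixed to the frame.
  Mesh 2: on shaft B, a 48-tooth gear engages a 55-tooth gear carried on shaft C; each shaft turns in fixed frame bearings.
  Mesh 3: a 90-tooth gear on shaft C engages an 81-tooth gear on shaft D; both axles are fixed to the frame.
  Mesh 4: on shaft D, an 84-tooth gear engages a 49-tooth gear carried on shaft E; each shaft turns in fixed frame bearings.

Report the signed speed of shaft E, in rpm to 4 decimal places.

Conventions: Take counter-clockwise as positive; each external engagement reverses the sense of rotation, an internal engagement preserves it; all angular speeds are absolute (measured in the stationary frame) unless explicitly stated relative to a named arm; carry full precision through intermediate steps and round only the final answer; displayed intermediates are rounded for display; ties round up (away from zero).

+5587.2385 rpm

class = fixed-axis compound train [4 meshes; 4 ratios multiply, 4 sense flips]
mesh 1 [94T→82T]: ω = 2932.0000×94/82 = 3361.0732 rpm, sense flips to −
mesh 2 [48T→55T]: ω = 3361.0732×48/55 = 2933.3002 rpm, sense flips to +
mesh 3 [90T→81T]: ω = 2933.3002×90/81 = 3259.2225 rpm, sense flips to −
mesh 4 [84T→49T]: ω = 3259.2225×84/49 = 5587.2385 rpm, sense flips to +
signed output speed = +5587.2385 rpm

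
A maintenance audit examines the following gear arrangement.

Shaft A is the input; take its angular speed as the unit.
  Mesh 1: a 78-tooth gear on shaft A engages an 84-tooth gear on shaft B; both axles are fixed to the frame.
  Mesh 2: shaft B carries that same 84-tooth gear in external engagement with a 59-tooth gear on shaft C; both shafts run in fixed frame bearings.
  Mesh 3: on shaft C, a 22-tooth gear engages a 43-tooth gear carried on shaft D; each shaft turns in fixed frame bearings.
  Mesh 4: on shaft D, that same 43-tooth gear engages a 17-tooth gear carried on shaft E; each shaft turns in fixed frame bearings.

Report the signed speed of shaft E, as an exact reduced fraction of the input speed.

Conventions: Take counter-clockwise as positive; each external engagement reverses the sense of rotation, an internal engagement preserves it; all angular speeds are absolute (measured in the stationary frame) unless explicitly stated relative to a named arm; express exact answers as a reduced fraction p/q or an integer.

1716/1003

4-mesh fixed-axis compound train (all bearings frame-fixed)
mesh 1 [78T→84T]: |ω|/ω_in = 1×78/84 = 13/14, sense flips to −
mesh 2 [84T→59T]: |ω|/ω_in = (13/14)×84/59 = 78/59, sense flips to +
mesh 3 [22T→43T]: |ω|/ω_in = (78/59)×22/43 = 1716/2537, sense flips to −
mesh 4 [43T→17T]: |ω|/ω_in = (1716/2537)×43/17 = 1716/1003, sense flips to +
signed output speed (× input speed) = 1716/1003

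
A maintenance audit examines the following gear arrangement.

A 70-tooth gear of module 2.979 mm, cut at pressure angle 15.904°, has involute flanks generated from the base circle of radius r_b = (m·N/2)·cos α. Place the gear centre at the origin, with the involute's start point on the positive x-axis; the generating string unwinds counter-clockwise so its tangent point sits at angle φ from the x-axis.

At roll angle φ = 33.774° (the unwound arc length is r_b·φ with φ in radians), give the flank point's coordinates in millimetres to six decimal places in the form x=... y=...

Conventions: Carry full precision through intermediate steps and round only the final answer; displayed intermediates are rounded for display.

x=116.210774 y=6.611200

recognized (one wheel, involute flank): single-mesh tooth geometry, m = 2.979, N = 70
pitch radius r_p = m·N/2 = 2.979·70/2 = 104.265000
base radius r_b = r_p·cos α = 104.265000·cos 15.904° = 100.273963
roll angle φ = 33.774° = 0.58946750 rad
x = r_b·(cos φ + φ·sin φ) = 116.210774
y = r_b·(sin φ − φ·cos φ) = 6.611200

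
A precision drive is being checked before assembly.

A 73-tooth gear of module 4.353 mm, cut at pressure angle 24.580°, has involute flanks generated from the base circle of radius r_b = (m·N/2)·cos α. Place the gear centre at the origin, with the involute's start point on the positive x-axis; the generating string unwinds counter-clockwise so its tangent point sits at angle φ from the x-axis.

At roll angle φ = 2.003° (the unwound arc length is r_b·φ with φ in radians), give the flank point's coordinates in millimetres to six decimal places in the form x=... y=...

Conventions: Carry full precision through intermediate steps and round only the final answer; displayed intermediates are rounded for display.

x=144.574867 y=0.002057

class = single-mesh tooth geometry [base-circle involute, m = 4.353, 73T]
pitch radius r_p = m·N/2 = 4.353·73/2 = 158.884500
base radius r_b = r_p·cos α = 158.884500·cos 24.580° = 144.486603
roll angle φ = 2.003° = 0.03495894 rad
x = r_b·(cos φ + φ·sin φ) = 144.574867
y = r_b·(sin φ − φ·cos φ) = 0.002057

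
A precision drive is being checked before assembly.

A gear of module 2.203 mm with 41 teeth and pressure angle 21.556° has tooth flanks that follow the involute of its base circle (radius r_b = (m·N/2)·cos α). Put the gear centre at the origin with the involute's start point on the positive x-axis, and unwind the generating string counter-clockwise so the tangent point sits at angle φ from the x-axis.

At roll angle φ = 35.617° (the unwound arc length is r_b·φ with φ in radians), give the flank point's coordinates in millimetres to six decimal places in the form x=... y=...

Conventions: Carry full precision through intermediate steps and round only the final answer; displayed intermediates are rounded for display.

single-mesh involute tooth geometry (41T wheel at module 2.203)
pitch radius r_p = m·N/2 = 2.203·41/2 = 45.161500
base radius r_b = r_p·cos α = 45.161500·cos 21.556° = 42.002856
roll angle φ = 35.617° = 0.62163392 rad
x = r_b·(cos φ + φ·sin φ) = 49.351060
y = r_b·(sin φ − φ·cos φ) = 3.235084

x=49.351060 y=3.235084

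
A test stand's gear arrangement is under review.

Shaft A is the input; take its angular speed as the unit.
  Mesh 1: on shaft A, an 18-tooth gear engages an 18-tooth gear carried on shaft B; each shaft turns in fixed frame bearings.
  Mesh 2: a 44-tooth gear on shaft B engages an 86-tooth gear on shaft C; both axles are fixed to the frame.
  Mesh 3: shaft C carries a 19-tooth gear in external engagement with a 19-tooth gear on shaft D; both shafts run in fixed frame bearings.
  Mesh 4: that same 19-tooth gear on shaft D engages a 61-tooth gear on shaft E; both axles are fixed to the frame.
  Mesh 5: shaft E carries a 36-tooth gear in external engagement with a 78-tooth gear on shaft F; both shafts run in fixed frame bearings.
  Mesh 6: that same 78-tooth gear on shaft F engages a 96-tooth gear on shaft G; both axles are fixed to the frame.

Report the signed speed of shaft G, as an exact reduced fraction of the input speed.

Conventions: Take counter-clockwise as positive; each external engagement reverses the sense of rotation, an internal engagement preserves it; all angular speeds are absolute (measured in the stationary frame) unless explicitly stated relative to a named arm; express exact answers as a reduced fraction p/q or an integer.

627/10492

6-mesh fixed-axis compound train (all bearings frame-fixed)
mesh 1 [18T→18T]: |ω|/ω_in = 1×18/18 = 1, sense flips to −
mesh 2 [44T→86T]: |ω|/ω_in = 1×44/86 = 22/43, sense flips to +
mesh 3 [19T→19T]: |ω|/ω_in = (22/43)×19/19 = 22/43, sense flips to −
mesh 4 [19T→61T]: |ω|/ω_in = (22/43)×19/61 = 418/2623, sense flips to +
mesh 5 [36T→78T]: |ω|/ω_in = (418/2623)×36/78 = 2508/34099, sense flips to −
mesh 6 [78T→96T]: |ω|/ω_in = (2508/34099)×78/96 = 627/10492, sense flips to +
signed output speed (× input speed) = 627/10492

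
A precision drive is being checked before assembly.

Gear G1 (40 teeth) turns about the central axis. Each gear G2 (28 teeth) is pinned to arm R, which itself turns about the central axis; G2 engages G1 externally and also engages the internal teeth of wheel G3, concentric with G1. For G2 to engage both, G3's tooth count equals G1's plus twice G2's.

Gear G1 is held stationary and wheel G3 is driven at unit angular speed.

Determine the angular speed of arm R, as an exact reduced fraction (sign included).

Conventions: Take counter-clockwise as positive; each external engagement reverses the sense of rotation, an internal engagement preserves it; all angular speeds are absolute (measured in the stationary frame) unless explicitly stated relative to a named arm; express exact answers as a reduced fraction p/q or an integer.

planetary set (40T centre, 28T on arm, 96T internal) — Willis relation
ring teeth: 40 + 2·28 = 96
40(ω_sun−ω_arm) = −96(ω_ring−ω_arm),  ω_sun = 0, ω_ring = 1
40(0−ω_arm) = −96(1−ω_arm)  ⇒  136·ω_arm = 96  ⇒  ω_arm = 12/17
exact speed ratio = 12/17

12/17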